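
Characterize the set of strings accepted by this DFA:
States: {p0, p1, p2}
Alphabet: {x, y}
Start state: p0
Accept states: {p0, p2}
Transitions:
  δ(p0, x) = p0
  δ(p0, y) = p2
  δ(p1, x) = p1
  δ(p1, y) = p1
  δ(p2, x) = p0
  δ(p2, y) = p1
Testing a few strings:
  'y' → accept
  'yxyx' → accept
  'yyyy' → reject
  'yyxy' → reject
State roles: p0=last symbol not y (ok); p1=saw yy (dead); p2=last symbol y (ok)
All strings over {x,y} with no two consecutive y's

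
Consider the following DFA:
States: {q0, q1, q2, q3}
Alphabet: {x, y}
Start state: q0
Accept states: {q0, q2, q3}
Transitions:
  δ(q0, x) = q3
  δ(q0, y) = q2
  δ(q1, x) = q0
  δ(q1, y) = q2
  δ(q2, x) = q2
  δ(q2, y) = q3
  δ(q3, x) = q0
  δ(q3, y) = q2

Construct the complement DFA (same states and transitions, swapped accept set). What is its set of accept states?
Complement accept states = All states \ Original accept states
= {q0, q1, q2, q3} \ {q0, q2, q3}
{q1}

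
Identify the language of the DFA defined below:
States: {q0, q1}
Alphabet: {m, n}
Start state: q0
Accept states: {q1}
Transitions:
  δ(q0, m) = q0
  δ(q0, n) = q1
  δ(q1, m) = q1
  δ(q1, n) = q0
Testing a few strings:
  'nmm' → accept
  'mn' → accept
  'n' → accept
  'mm' → reject
State roles: q0=even number of n's so far; q1=odd number of n's so far
All strings over {m,n} with an odd number of n's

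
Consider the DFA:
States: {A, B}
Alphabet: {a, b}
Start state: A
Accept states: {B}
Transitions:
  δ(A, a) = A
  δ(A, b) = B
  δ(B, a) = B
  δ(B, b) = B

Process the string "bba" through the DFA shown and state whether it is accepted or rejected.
Processing string "bba":
  A --b--> B
  B --b--> B
  B --a--> B
Final state: B
Accept states: {B}
Yes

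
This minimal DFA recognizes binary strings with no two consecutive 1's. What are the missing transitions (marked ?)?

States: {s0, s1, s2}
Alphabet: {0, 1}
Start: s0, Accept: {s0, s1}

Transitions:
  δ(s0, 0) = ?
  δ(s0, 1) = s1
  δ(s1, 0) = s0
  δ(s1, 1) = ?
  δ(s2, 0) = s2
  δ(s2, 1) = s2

From the language and accept set, identify what each state tracks — s0: last symbol not 1 (ok); s1: last symbol 1 (ok); s2: saw 11 (dead).
Each missing δ(q, a) is the state matching the new tracked value after reading a.
δ(s0, 0) = s0; δ(s1, 1) = s2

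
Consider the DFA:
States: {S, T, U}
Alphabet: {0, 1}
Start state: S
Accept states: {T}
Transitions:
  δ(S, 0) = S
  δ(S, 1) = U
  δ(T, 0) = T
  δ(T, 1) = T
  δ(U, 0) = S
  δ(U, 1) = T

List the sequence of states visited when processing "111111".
read '1': S → U
  read '1': U → T
  read '1': T → T
  read '1': T → T
  read '1': T → T
  read '1': T → T
S -> U -> T -> T -> T -> T -> T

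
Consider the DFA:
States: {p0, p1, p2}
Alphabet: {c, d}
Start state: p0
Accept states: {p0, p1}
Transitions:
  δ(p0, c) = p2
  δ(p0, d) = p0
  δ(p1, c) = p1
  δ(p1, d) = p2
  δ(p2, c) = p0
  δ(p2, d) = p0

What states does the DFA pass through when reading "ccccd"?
read 'c': p0 → p2
  read 'c': p2 → p0
  read 'c': p0 → p2
  read 'c': p2 → p0
  read 'd': p0 → p0
p0 -> p2 -> p0 -> p2 -> p0 -> p0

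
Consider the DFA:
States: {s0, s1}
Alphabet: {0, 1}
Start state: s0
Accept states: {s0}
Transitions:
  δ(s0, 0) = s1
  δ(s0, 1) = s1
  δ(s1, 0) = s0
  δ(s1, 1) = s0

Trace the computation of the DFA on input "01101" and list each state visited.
read '0': s0 → s1
  read '1': s1 → s0
  read '1': s0 → s1
  read '0': s1 → s0
  read '1': s0 → s1
s0 -> s1 -> s0 -> s1 -> s0 -> s1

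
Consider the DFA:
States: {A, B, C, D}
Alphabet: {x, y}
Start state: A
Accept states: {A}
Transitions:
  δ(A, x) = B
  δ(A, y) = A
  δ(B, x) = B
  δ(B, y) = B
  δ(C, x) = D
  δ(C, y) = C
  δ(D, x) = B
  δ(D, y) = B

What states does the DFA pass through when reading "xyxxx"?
read 'x': A → B
  read 'y': B → B
  read 'x': B → B
  read 'x': B → B
  read 'x': B → B
A -> B -> B -> B -> B -> B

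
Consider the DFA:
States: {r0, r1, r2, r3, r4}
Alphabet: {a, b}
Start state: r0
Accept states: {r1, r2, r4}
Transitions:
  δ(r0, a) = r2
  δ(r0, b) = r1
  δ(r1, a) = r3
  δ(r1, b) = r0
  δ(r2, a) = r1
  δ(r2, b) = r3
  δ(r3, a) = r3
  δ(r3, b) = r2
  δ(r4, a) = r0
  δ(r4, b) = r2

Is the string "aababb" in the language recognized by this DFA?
Processing string "aababb":
  r0 --a--> r2
  r2 --a--> r1
  r1 --b--> r0
  r0 --a--> r2
  r2 --b--> r3
  r3 --b--> r2
Final state: r2
Accept states: {r1, r2, r4}
Yes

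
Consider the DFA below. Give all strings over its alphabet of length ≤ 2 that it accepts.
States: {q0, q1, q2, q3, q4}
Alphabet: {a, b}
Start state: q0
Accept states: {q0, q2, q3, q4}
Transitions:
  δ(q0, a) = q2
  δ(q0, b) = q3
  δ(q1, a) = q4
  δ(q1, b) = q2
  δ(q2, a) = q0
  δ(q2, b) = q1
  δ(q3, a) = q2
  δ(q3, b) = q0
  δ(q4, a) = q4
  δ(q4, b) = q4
ε, a, b, aa, ba, bb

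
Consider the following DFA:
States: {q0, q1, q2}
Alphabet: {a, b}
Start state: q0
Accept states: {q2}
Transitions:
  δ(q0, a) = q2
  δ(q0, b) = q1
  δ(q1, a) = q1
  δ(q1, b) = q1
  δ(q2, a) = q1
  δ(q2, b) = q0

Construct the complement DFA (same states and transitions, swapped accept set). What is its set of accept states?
Complement accept states = All states \ Original accept states
= {q0, q1, q2} \ {q2}
{q0, q1}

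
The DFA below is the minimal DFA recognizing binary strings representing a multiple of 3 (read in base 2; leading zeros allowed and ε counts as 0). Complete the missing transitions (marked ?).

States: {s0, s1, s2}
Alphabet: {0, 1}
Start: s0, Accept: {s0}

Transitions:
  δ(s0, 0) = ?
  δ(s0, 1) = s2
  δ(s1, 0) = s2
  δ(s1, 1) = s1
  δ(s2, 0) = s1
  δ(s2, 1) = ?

From the language and accept set, identify what each state tracks — s0: value ≡ 0 (mod 3); s1: value ≡ 2 (mod 3); s2: value ≡ 1 (mod 3).
Each missing δ(q, a) is the state matching the new tracked value after reading a.
δ(s0, 0) = s0; δ(s2, 1) = s0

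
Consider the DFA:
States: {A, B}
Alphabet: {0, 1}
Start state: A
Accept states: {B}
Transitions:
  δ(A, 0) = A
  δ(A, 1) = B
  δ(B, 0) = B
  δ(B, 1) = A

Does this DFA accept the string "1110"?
Processing string "1110":
  A --1--> B
  B --1--> A
  A --1--> B
  B --0--> B
Final state: B
Accept states: {B}
Yes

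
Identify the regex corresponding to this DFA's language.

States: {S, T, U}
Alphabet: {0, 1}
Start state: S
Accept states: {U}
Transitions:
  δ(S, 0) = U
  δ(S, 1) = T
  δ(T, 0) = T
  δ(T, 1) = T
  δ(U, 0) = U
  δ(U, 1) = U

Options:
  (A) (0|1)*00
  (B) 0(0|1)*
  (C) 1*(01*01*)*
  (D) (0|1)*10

Check each option against the DFA on short strings; one disagreement eliminates an option:
  (A) (0|1)*00: on '0' the DFA goes S → U and accepts (U ∈ Accept), but the regex does not match it → eliminate
  (B) 0(0|1)*: agrees with the DFA on every string of length ≤ 6
  (C) 1*(01*01*)*: on ε the DFA stays in S and rejects (S ∉ Accept), but the regex matches it → eliminate
  (D) (0|1)*10: on '0' the DFA goes S → U and accepts (U ∈ Accept), but the regex does not match it → eliminate
Only (B) is consistent with the DFA.
(B) 0(0|1)*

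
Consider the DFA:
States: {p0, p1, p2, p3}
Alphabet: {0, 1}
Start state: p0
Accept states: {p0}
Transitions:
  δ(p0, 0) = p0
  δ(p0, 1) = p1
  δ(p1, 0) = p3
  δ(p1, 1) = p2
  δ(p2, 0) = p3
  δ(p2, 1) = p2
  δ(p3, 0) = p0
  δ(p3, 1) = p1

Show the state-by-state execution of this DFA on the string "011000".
read '0': p0 → p0
  read '1': p0 → p1
  read '1': p1 → p2
  read '0': p2 → p3
  read '0': p3 → p0
  read '0': p0 → p0
p0 -> p0 -> p1 -> p2 -> p3 -> p0 -> p0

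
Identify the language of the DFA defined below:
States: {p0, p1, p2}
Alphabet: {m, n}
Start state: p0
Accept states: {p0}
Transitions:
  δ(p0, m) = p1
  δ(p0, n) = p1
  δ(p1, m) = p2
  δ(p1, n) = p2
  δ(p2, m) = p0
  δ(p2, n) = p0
Testing a few strings:
  'mmm' → accept
  'nm' → reject
  'mn' → reject
  'nmm' → accept
State roles: p0=length ≡ 0 (mod 3); p1=length ≡ 1 (mod 3); p2=length ≡ 2 (mod 3)
All strings over {m,n} whose length is a multiple of 3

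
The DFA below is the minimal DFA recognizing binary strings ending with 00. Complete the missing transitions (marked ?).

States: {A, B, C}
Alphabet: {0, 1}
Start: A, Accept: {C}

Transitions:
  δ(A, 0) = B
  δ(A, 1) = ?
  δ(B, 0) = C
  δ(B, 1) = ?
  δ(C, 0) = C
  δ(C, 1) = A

From the language and accept set, identify what each state tracks — A: last symbol not 0; B: one trailing 0; C: two trailing 0's.
Each missing δ(q, a) is the state matching the new tracked value after reading a.
δ(A, 1) = A; δ(B, 1) = A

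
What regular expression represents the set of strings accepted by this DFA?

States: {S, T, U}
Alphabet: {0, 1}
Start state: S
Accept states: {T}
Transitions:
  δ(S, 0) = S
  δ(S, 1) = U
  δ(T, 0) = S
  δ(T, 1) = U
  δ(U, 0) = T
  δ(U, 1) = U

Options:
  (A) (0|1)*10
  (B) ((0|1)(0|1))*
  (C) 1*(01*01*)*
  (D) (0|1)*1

Check each option against the DFA on short strings; one disagreement eliminates an option:
  (A) (0|1)*10: agrees with the DFA on every string of length ≤ 6
  (B) ((0|1)(0|1))*: on ε the DFA stays in S and rejects (S ∉ Accept), but the regex matches it → eliminate
  (C) 1*(01*01*)*: on ε the DFA stays in S and rejects (S ∉ Accept), but the regex matches it → eliminate
  (D) (0|1)*1: on '1' the DFA goes S → U and rejects (U ∉ Accept), but the regex matches it → eliminate
Only (A) is consistent with the DFA.
(A) (0|1)*10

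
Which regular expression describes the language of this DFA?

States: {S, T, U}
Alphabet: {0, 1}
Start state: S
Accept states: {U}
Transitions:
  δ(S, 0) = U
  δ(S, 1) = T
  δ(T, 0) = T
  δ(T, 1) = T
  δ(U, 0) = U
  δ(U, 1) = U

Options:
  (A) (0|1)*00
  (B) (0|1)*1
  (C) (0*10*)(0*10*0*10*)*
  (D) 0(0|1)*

Check each option against the DFA on short strings; one disagreement eliminates an option:
  (A) (0|1)*00: on '0' the DFA goes S → U and accepts (U ∈ Accept), but the regex does not match it → eliminate
  (B) (0|1)*1: on '0' the DFA goes S → U and accepts (U ∈ Accept), but the regex does not match it → eliminate
  (C) (0*10*)(0*10*0*10*)*: on '0' the DFA goes S → U and accepts (U ∈ Accept), but the regex does not match it → eliminate
  (D) 0(0|1)*: agrees with the DFA on every string of length ≤ 6
Only (D) is consistent with the DFA.
(D) 0(0|1)*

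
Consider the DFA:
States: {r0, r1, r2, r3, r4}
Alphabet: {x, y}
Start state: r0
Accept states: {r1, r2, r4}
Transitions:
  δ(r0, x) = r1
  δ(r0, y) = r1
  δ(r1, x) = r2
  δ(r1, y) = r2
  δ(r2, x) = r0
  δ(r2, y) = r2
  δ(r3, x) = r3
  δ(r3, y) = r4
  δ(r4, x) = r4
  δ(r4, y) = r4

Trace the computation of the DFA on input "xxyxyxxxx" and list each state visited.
read 'x': r0 → r1
  read 'x': r1 → r2
  read 'y': r2 → r2
  read 'x': r2 → r0
  read 'y': r0 → r1
  read 'x': r1 → r2
  read 'x': r2 → r0
  read 'x': r0 → r1
  read 'x': r1 → r2
r0 -> r1 -> r2 -> r2 -> r0 -> r1 -> r2 -> r0 -> r1 -> r2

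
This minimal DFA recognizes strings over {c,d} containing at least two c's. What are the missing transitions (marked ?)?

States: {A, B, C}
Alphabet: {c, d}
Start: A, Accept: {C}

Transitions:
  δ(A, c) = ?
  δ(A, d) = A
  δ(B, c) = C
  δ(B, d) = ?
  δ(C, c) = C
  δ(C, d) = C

From the language and accept set, identify what each state tracks — A: zero c's seen; B: one c seen; C: ≥ two c's seen.
Each missing δ(q, a) is the state matching the new tracked value after reading a.
δ(A, c) = B; δ(B, d) = B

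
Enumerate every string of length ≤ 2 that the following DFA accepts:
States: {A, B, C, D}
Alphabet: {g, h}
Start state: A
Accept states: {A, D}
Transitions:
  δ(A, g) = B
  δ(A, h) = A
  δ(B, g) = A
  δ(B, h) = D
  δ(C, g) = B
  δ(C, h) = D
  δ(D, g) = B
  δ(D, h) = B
ε, h, gg, gh, hh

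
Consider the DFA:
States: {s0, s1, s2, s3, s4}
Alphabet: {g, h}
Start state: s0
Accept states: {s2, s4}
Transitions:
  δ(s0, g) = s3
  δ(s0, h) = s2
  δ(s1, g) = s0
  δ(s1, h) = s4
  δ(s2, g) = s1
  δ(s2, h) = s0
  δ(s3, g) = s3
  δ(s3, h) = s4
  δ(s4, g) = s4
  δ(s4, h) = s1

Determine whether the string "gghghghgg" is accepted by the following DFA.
Processing string "gghghghgg":
  s0 --g--> s3
  s3 --g--> s3
  s3 --h--> s4
  s4 --g--> s4
  s4 --h--> s1
  s1 --g--> s0
  s0 --h--> s2
  s2 --g--> s1
  s1 --g--> s0
Final state: s0
Accept states: {s2, s4}
No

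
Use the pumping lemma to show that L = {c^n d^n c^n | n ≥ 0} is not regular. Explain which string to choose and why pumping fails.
Assume L is regular with pumping length p. Idea: pumping the first c-block unbalances it against the other two.
Choose s = c^p d^p c^p ∈ L (|s| = 3p ≥ p). By the pumping lemma, s = xyz with |xy| ≤ p, |y| > 0, so y = c^k with k ≥ 1, inside the first c-block. Then xy²z = c^(p+k) d^p c^p. The first block has length p+k ≠ p, so the three block lengths are no longer equal and xy²z ∉ L.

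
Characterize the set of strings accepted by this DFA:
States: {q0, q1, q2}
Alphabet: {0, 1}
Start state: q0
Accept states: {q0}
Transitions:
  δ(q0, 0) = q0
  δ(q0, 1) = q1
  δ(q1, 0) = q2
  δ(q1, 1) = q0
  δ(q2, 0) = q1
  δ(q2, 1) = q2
Testing a few strings:
  '00' → accept
  '11' → accept
  '001' → reject
  '1001' → accept
State roles: q0=value ≡ 0 (mod 3); q1=value ≡ 1 (mod 3); q2=value ≡ 2 (mod 3)
All binary strings representing a multiple of 3 (read in base 2; leading zeros allowed and ε counts as 0)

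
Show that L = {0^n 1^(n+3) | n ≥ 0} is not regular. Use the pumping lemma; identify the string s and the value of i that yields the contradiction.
Assume L is regular with pumping length p. Idea: pumping the 0-block breaks the fixed offset of 3.
Choose s = 0^p 1^(p+3) ∈ L. By the pumping lemma, s = xyz with |xy| ≤ p, |y| > 0, so y = 0^k with k ≥ 1. Then xy²z = 0^(p+k) 1^(p+3). For this to be in L we would need p+3 = (p+k)+3, i.e. k = 0, contradicting k ≥ 1. So xy²z ∉ L.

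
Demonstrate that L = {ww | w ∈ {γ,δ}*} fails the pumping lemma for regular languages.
Assume L is regular with pumping length p. Idea: pumping the leading γ-block breaks the equality of the two halves.
Choose s = γ^p δ γ^p δ ∈ L (with w = γ^p δ). |s| = 2p+2 ≥ p. By the pumping lemma, s = xyz with |xy| ≤ p, |y| > 0, so y = γ^k with k ≥ 1, in the first γ-block. Then xy²z = γ^(p+k) δ γ^p δ, of length 2p+2+k. If k is odd this length is odd, so it cannot be of the form ww. If k is even, each half has length p+1+k/2 ≤ p+k, so the first half lies entirely inside the leading γ-block and contains no δ, while the second half ends in δ; the halves differ. Either way xy²z ∉ L.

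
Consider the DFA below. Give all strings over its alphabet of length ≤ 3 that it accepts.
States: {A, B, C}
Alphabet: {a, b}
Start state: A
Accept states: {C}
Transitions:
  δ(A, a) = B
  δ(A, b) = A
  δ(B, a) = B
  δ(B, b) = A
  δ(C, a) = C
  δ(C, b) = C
None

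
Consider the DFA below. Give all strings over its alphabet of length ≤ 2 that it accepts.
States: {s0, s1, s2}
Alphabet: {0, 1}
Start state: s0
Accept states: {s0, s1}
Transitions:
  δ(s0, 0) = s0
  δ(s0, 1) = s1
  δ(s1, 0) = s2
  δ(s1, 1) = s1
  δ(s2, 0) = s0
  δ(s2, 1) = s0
ε, 0, 1, 00, 01, 11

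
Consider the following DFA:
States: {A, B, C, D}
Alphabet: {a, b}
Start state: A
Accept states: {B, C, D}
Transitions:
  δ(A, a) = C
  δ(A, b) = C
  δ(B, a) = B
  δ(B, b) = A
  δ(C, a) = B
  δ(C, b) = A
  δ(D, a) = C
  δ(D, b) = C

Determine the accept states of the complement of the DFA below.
Complement accept states = All states \ Original accept states
= {A, B, C, D} \ {B, C, D}
{A}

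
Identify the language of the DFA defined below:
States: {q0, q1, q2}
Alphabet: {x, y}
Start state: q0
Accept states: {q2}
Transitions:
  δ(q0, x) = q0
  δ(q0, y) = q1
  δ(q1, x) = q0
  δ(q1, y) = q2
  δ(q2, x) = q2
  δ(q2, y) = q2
Testing a few strings:
  'x' → reject
  'xyyx' → accept
  'xyx' → reject
  'yxx' → reject
State roles: q0=no progress toward yy; q1=one trailing y; q2=substring yy seen
All strings over {x,y} containing the substring yy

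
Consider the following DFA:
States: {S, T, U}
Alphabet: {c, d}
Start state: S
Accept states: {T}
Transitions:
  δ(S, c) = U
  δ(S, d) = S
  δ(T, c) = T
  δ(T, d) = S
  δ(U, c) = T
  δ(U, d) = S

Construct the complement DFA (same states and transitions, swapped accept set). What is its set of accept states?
Complement accept states = All states \ Original accept states
= {S, T, U} \ {T}
{S, U}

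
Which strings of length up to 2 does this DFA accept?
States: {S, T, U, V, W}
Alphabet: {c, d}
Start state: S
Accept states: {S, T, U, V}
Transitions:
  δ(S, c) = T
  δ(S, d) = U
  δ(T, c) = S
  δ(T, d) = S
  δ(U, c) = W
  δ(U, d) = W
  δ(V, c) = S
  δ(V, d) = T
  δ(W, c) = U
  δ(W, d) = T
ε, c, d, cc, cd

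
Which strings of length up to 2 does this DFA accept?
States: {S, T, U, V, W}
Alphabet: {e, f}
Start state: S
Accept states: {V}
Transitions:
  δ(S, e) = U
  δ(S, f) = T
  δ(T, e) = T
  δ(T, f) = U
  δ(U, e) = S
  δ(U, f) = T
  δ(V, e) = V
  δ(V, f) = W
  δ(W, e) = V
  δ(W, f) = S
None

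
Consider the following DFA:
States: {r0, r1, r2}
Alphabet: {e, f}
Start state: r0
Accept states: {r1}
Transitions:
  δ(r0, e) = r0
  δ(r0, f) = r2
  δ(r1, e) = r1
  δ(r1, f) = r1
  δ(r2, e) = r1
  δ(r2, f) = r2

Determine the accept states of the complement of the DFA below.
Complement accept states = All states \ Original accept states
= {r0, r1, r2} \ {r1}
{r0, r2}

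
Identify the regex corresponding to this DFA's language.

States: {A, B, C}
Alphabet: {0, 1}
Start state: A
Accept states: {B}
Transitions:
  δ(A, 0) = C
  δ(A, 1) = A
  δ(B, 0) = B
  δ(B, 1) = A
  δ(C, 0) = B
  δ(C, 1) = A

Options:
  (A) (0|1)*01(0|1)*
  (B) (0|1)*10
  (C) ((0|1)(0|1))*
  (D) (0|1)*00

Check each option against the DFA on short strings; one disagreement eliminates an option:
  (A) (0|1)*01(0|1)*: on '00' the DFA goes A → C → B and accepts (B ∈ Accept), but the regex does not match it → eliminate
  (B) (0|1)*10: on '00' the DFA goes A → C → B and accepts (B ∈ Accept), but the regex does not match it → eliminate
  (C) ((0|1)(0|1))*: on ε the DFA stays in A and rejects (A ∉ Accept), but the regex matches it → eliminate
  (D) (0|1)*00: agrees with the DFA on every string of length ≤ 6
Only (D) is consistent with the DFA.
(D) (0|1)*00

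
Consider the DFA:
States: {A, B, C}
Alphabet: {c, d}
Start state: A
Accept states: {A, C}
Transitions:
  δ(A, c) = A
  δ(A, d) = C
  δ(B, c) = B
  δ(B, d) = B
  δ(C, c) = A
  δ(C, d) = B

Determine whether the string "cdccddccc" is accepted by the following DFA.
Processing string "cdccddccc":
  A --c--> A
  A --d--> C
  C --c--> A
  A --c--> A
  A --d--> C
  C --d--> B
  B --c--> B
  B --c--> B
  B --c--> B
Final state: B
Accept states: {A, C}
No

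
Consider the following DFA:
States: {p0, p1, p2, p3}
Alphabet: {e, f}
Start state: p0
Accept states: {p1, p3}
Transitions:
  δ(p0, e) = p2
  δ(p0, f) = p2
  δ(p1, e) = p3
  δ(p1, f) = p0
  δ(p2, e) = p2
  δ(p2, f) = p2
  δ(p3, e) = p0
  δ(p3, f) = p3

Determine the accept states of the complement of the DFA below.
Complement accept states = All states \ Original accept states
= {p0, p1, p2, p3} \ {p1, p3}
{p0, p2}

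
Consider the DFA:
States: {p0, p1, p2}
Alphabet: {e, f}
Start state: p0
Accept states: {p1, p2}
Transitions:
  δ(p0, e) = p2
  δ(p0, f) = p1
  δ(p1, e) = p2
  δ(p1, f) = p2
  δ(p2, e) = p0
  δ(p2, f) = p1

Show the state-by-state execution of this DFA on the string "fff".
read 'f': p0 → p1
  read 'f': p1 → p2
  read 'f': p2 → p1
p0 -> p1 -> p2 -> p1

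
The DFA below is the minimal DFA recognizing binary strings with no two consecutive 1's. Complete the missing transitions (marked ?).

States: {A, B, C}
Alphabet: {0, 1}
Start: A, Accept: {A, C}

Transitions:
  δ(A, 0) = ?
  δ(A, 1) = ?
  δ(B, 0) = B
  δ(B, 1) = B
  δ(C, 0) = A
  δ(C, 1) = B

From the language and accept set, identify what each state tracks — A: last symbol not 1 (ok); B: saw 11 (dead); C: last symbol 1 (ok).
Each missing δ(q, a) is the state matching the new tracked value after reading a.
δ(A, 0) = A; δ(A, 1) = C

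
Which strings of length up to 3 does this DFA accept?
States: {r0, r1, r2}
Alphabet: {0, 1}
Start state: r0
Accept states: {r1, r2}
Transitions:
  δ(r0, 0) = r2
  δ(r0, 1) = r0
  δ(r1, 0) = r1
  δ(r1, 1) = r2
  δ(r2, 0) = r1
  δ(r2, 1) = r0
0, 00, 10, 000, 001, 010, 100, 110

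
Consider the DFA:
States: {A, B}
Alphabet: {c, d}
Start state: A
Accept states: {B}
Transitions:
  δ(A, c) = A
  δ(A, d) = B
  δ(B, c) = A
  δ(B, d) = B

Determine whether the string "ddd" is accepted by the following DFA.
Processing string "ddd":
  A --d--> B
  B --d--> B
  B --d--> B
Final state: B
Accept states: {B}
Yes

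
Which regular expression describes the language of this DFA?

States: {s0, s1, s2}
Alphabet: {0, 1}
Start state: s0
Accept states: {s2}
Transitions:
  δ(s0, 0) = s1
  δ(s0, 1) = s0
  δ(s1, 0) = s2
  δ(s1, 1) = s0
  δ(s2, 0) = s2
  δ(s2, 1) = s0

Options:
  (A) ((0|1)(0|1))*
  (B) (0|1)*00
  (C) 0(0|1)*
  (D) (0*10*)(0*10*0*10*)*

Check each option against the DFA on short strings; one disagreement eliminates an option:
  (A) ((0|1)(0|1))*: on ε the DFA stays in s0 and rejects (s0 ∉ Accept), but the regex matches it → eliminate
  (B) (0|1)*00: agrees with the DFA on every string of length ≤ 6
  (C) 0(0|1)*: on '0' the DFA goes s0 → s1 and rejects (s1 ∉ Accept), but the regex matches it → eliminate
  (D) (0*10*)(0*10*0*10*)*: on '1' the DFA goes s0 → s0 and rejects (s0 ∉ Accept), but the regex matches it → eliminate
Only (B) is consistent with the DFA.
(B) (0|1)*00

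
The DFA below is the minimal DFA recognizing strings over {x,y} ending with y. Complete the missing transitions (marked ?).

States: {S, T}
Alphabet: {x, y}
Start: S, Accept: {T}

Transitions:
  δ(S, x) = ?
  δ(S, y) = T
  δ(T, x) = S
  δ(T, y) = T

From the language and accept set, identify what each state tracks — S: last symbol not y; T: last symbol is y.
Each missing δ(q, a) is the state matching the new tracked value after reading a.
δ(S, x) = S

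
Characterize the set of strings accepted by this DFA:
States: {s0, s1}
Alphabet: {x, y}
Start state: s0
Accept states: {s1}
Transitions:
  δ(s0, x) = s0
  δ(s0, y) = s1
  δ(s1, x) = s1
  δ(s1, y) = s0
Testing a few strings:
  'xx' → reject
  'y' → accept
  'yyx' → reject
  'x' → reject
State roles: s0=even number of y's so far; s1=odd number of y's so far
All strings over {x,y} with an odd number of y's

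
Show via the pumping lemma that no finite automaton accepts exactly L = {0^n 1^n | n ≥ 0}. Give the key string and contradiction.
Assume L is regular with pumping length p. Idea: pumping the 0-block changes the count balance.
Choose s = 0^p 1^p (length 2p ≥ p). By the pumping lemma, s = xyz with |xy| ≤ p, |y| > 0. So y = 0^k for some k > 0 (since xy is entirely within the 0's). Pumping gives xy²z = 0^(p+k) 1^p, which is not in L since p+k ≠ p.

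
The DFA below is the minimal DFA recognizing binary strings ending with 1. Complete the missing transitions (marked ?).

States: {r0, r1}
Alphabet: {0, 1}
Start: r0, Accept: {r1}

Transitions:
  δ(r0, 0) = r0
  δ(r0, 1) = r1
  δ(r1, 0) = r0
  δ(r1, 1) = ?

From the language and accept set, identify what each state tracks — r0: last symbol not 1; r1: last symbol is 1.
Each missing δ(q, a) is the state matching the new tracked value after reading a.
δ(r1, 1) = r1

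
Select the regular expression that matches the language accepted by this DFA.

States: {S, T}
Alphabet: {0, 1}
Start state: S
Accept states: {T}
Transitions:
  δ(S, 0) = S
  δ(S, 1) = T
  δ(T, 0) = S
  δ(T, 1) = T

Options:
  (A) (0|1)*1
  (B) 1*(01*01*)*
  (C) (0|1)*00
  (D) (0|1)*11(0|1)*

Check each option against the DFA on short strings; one disagreement eliminates an option:
  (A) (0|1)*1: agrees with the DFA on every string of length ≤ 6
  (B) 1*(01*01*)*: on ε the DFA stays in S and rejects (S ∉ Accept), but the regex matches it → eliminate
  (C) (0|1)*00: on '1' the DFA goes S → T and accepts (T ∈ Accept), but the regex does not match it → eliminate
  (D) (0|1)*11(0|1)*: on '1' the DFA goes S → T and accepts (T ∈ Accept), but the regex does not match it → eliminate
Only (A) is consistent with the DFA.
(A) (0|1)*1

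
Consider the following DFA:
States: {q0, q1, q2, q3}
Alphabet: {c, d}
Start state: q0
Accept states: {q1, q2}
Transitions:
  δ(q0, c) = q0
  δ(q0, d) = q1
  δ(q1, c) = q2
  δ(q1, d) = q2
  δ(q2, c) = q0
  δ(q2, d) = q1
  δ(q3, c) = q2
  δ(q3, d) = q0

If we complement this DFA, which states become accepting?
Complement accept states = All states \ Original accept states
= {q0, q1, q2, q3} \ {q1, q2}
{q0, q3}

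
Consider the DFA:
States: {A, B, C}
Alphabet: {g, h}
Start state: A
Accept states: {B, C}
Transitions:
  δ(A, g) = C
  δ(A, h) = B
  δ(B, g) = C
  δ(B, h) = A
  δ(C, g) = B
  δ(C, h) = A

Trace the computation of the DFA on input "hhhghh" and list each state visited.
read 'h': A → B
  read 'h': B → A
  read 'h': A → B
  read 'g': B → C
  read 'h': C → A
  read 'h': A → B
A -> B -> A -> B -> C -> A -> B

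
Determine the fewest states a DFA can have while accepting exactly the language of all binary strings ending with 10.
By Myhill–Nerode, count the distinguishable equivalence classes: 3 classes — one per longest suffix of the input that is a prefix of '10' (lengths 0 through 2); only the length-2 class is accepting.
3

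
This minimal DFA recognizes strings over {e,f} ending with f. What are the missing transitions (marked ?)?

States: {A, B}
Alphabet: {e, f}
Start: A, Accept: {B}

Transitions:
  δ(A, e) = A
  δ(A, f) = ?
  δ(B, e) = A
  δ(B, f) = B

From the language and accept set, identify what each state tracks — A: last symbol not f; B: last symbol is f.
Each missing δ(q, a) is the state matching the new tracked value after reading a.
δ(A, f) = B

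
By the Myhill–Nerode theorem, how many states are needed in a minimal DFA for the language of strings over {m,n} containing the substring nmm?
By Myhill–Nerode, count the distinguishable equivalence classes: 4 classes — one per longest suffix of the input that is a prefix of 'nmm' (lengths 0 through 2), plus an absorbing 'already seen nmm' class.
4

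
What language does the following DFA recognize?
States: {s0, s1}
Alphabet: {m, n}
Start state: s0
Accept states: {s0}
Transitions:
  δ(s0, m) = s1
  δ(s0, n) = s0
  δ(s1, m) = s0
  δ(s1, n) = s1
Testing a few strings:
  'nm' → reject
  'mn' → reject
  'mm' → accept
  'mmn' → accept
State roles: s0=even number of m's so far; s1=odd number of m's so far
All strings over {m,n} with an even number of m's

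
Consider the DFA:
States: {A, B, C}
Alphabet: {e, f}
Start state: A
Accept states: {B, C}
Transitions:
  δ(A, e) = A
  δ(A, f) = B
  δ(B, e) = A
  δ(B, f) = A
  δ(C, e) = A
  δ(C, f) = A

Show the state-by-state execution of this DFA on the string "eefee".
read 'e': A → A
  read 'e': A → A
  read 'f': A → B
  read 'e': B → A
  read 'e': A → A
A -> A -> A -> B -> A -> A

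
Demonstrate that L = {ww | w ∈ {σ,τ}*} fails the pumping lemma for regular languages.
Assume L is regular with pumping length p. Idea: pumping the leading σ-block breaks the equality of the two halves.
Choose s = σ^p τ σ^p τ ∈ L (with w = σ^p τ). |s| = 2p+2 ≥ p. By the pumping lemma, s = xyz with |xy| ≤ p, |y| > 0, so y = σ^k with k ≥ 1, in the first σ-block. Then xy²z = σ^(p+k) τ σ^p τ, of length 2p+2+k. If k is odd this length is odd, so it cannot be of the form ww. If k is even, each half has length p+1+k/2 ≤ p+k, so the first half lies entirely inside the leading σ-block and contains no τ, while the second half ends in τ; the halves differ. Either way xy²z ∉ L.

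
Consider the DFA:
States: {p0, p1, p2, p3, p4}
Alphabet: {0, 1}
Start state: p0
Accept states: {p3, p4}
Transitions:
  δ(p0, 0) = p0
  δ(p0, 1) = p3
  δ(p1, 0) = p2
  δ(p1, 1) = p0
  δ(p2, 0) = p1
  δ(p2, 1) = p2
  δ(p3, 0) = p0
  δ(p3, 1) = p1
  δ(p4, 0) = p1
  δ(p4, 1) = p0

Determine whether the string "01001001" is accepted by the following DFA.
Processing string "01001001":
  p0 --0--> p0
  p0 --1--> p3
  p3 --0--> p0
  p0 --0--> p0
  p0 --1--> p3
  p3 --0--> p0
  p0 --0--> p0
  p0 --1--> p3
Final state: p3
Accept states: {p3, p4}
Yes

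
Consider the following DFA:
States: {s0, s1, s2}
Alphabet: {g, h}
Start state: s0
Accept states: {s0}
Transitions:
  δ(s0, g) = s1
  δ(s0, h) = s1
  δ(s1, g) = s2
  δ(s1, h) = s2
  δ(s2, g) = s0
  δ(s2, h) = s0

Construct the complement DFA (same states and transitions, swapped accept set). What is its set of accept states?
Complement accept states = All states \ Original accept states
= {s0, s1, s2} \ {s0}
{s1, s2}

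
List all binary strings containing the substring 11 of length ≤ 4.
11, 011, 110, 111, 0011, 0110, 0111, 1011, 1100, 1101, 1110, 1111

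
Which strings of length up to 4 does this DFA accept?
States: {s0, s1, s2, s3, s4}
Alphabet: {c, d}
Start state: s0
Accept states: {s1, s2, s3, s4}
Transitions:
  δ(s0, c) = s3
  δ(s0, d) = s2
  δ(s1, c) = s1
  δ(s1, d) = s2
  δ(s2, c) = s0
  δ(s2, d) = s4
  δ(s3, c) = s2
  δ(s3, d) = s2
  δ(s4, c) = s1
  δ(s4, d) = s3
c, d, cc, cd, dd, ccd, cdd, dcc, dcd, ddc, ddd, cccc, cccd, ccdc, ccdd, cdcc, cdcd, cddc, cddd, dccc, dccd, dcdd, ddcc, ddcd, dddc, dddd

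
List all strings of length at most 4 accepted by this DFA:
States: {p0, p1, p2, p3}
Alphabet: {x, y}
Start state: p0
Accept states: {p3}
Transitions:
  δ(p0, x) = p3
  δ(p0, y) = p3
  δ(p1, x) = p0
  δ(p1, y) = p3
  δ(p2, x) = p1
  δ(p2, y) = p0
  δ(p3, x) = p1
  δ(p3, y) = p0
x, y, xxy, xyx, xyy, yxy, yyx, yyy, xxxx, xxxy, yxxx, yxxy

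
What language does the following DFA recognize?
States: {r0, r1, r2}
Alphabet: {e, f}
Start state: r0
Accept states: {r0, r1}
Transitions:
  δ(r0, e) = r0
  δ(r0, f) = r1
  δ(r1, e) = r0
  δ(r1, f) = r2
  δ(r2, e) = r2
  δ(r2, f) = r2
Testing a few strings:
  'fee' → accept
  'e' → accept
  'fff' → reject
  'effe' → reject
State roles: r0=last symbol not f (ok); r1=last symbol f (ok); r2=saw ff (dead)
All strings over {e,f} with no two consecutive f's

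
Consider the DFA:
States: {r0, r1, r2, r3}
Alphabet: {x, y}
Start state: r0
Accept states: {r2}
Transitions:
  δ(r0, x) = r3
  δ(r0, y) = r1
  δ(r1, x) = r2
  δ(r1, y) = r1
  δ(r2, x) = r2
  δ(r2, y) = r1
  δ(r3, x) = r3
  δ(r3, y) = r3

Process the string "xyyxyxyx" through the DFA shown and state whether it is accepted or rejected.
Processing string "xyyxyxyx":
  r0 --x--> r3
  r3 --y--> r3
  r3 --y--> r3
  r3 --x--> r3
  r3 --y--> r3
  r3 --x--> r3
  r3 --y--> r3
  r3 --x--> r3
Final state: r3
Accept states: {r2}
No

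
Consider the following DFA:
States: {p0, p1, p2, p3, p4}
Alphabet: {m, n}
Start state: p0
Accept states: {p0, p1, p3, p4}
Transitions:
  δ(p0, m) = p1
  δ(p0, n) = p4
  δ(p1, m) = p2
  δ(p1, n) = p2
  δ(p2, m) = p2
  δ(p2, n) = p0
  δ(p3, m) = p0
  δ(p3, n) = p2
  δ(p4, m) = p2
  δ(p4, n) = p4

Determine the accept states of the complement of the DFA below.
Complement accept states = All states \ Original accept states
= {p0, p1, p2, p3, p4} \ {p0, p1, p3, p4}
{p2}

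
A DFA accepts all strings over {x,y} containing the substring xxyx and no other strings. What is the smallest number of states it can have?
By Myhill–Nerode, count the distinguishable equivalence classes: 5 classes — one per longest suffix of the input that is a prefix of 'xxyx' (lengths 0 through 3), plus an absorbing 'already seen xxyx' class.
5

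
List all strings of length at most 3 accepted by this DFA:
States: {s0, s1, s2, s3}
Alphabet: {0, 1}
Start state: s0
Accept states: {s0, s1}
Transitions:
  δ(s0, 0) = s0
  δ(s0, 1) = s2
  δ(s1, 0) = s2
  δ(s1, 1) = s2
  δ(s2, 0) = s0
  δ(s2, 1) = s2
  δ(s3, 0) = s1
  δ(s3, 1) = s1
ε, 0, 00, 10, 000, 010, 100, 110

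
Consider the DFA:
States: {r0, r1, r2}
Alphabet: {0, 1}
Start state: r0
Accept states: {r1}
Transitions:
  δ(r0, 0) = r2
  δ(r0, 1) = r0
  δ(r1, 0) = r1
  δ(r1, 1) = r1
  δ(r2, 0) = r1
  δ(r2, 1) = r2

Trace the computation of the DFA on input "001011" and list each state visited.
read '0': r0 → r2
  read '0': r2 → r1
  read '1': r1 → r1
  read '0': r1 → r1
  read '1': r1 → r1
  read '1': r1 → r1
r0 -> r2 -> r1 -> r1 -> r1 -> r1 -> r1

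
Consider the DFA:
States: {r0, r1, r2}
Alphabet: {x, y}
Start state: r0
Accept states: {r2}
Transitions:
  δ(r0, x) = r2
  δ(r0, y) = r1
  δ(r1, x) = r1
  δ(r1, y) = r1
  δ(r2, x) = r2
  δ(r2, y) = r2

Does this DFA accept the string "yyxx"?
Processing string "yyxx":
  r0 --y--> r1
  r1 --y--> r1
  r1 --x--> r1
  r1 --x--> r1
Final state: r1
Accept states: {r2}
No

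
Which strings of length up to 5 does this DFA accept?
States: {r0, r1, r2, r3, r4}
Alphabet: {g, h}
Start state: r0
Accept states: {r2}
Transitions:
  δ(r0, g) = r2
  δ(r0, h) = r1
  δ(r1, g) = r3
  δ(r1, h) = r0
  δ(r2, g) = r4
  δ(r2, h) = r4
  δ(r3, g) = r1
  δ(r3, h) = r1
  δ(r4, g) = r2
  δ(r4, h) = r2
g, ggg, ggh, ghg, ghh, hhg, ggggg, ggggh, ggghg, ggghh, gghgg, gghgh, gghhg, gghhh, ghggg, ghggh, ghghg, ghghh, ghhgg, ghhgh, ghhhg, ghhhh, hgghg, hghhg, hhggg, hhggh, hhghg, hhghh, hhhhg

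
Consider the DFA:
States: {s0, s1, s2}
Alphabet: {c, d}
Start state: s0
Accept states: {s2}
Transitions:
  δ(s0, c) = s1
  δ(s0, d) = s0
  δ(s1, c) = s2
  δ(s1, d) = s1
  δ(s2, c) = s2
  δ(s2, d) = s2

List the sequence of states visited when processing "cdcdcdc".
read 'c': s0 → s1
  read 'd': s1 → s1
  read 'c': s1 → s2
  read 'd': s2 → s2
  read 'c': s2 → s2
  read 'd': s2 → s2
  read 'c': s2 → s2
s0 -> s1 -> s1 -> s2 -> s2 -> s2 -> s2 -> s2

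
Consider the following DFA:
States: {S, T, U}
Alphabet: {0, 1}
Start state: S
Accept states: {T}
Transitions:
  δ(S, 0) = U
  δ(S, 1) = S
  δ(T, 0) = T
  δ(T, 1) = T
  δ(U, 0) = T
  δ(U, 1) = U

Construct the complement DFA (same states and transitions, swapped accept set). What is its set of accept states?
Complement accept states = All states \ Original accept states
= {S, T, U} \ {T}
{S, U}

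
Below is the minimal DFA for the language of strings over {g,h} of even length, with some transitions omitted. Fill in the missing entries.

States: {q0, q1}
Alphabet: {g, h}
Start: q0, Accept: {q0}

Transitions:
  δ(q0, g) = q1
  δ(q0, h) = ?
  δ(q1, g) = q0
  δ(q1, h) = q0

From the language and accept set, identify what each state tracks — q0: even length so far; q1: odd length so far.
Each missing δ(q, a) is the state matching the new tracked value after reading a.
δ(q0, h) = q1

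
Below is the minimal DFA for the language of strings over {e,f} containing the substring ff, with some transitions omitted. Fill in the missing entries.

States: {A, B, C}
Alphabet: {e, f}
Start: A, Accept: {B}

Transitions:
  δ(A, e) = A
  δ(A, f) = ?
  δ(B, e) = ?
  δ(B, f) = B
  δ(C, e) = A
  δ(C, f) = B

From the language and accept set, identify what each state tracks — A: no progress toward ff; B: substring ff seen; C: one trailing f.
Each missing δ(q, a) is the state matching the new tracked value after reading a.
δ(A, f) = C; δ(B, e) = B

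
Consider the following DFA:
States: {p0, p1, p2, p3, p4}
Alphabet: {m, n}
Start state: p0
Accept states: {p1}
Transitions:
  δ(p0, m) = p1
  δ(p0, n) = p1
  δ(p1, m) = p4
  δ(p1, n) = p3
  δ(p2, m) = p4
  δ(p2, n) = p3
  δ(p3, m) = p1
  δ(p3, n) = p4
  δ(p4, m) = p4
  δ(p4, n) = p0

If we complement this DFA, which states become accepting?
Complement accept states = All states \ Original accept states
= {p0, p1, p2, p3, p4} \ {p1}
{p0, p2, p3, p4}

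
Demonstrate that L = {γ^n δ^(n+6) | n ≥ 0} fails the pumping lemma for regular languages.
Assume L is regular with pumping length p. Idea: pumping the γ-block breaks the fixed offset of 6.
Choose s = γ^p δ^(p+6) ∈ L. By the pumping lemma, s = xyz with |xy| ≤ p, |y| > 0, so y = γ^k with k ≥ 1. Then xy²z = γ^(p+k) δ^(p+6). For this to be in L we would need p+6 = (p+k)+6, i.e. k = 0, contradicting k ≥ 1. So xy²z ∉ L.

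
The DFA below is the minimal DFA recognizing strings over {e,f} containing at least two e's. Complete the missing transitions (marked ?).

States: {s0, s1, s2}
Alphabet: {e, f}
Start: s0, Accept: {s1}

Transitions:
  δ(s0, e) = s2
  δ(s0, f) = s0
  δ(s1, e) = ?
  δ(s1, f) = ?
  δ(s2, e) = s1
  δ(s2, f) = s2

From the language and accept set, identify what each state tracks — s0: zero e's seen; s1: ≥ two e's seen; s2: one e seen.
Each missing δ(q, a) is the state matching the new tracked value after reading a.
δ(s1, e) = s1; δ(s1, f) = s1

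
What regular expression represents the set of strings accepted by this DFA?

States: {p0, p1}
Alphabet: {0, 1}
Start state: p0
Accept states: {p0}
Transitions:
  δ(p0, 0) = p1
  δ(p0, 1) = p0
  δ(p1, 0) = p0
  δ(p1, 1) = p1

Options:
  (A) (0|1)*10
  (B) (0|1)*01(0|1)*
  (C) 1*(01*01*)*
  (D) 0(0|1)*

Check each option against the DFA on short strings; one disagreement eliminates an option:
  (A) (0|1)*10: on ε the DFA stays in p0 and accepts (p0 ∈ Accept), but the regex does not match it → eliminate
  (B) (0|1)*01(0|1)*: on ε the DFA stays in p0 and accepts (p0 ∈ Accept), but the regex does not match it → eliminate
  (C) 1*(01*01*)*: agrees with the DFA on every string of length ≤ 6
  (D) 0(0|1)*: on ε the DFA stays in p0 and accepts (p0 ∈ Accept), but the regex does not match it → eliminate
Only (C) is consistent with the DFA.
(C) 1*(01*01*)*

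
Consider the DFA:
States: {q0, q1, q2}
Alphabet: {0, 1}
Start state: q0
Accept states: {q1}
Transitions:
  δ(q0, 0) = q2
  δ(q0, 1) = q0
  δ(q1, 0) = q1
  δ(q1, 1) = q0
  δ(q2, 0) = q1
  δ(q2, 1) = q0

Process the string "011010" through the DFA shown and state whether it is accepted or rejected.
Processing string "011010":
  q0 --0--> q2
  q2 --1--> q0
  q0 --1--> q0
  q0 --0--> q2
  q2 --1--> q0
  q0 --0--> q2
Final state: q2
Accept states: {q1}
No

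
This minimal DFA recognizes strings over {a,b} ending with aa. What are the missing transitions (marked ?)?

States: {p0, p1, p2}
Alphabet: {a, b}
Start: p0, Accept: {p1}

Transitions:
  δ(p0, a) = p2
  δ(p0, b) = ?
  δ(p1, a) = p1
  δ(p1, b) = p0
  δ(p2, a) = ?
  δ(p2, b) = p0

From the language and accept set, identify what each state tracks — p0: last symbol not a; p1: two trailing a's; p2: one trailing a.
Each missing δ(q, a) is the state matching the new tracked value after reading a.
δ(p0, b) = p0; δ(p2, a) = p1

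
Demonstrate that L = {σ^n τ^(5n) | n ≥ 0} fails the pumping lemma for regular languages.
Assume L is regular with pumping length p. Idea: pumping the σ-block breaks the 1:5 ratio.
Choose s = σ^p τ^(5p) (length 6p ≥ p). By the pumping lemma, s = xyz with |xy| ≤ p, |y| > 0, so y = σ^k with k ≥ 1. Then xy²z = σ^(p+k) τ^(5p). For this to be in L we would need 5p = 5(p+k), i.e. 5k = 0, contradicting k ≥ 1. So xy²z ∉ L.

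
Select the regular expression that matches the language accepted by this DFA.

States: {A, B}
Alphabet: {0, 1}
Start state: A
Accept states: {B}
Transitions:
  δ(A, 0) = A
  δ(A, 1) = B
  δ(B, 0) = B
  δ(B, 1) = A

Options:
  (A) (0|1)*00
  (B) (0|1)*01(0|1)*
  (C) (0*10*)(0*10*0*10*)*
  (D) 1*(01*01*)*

Check each option against the DFA on short strings; one disagreement eliminates an option:
  (A) (0|1)*00: on '1' the DFA goes A → B and accepts (B ∈ Accept), but the regex does not match it → eliminate
  (B) (0|1)*01(0|1)*: on '1' the DFA goes A → B and accepts (B ∈ Accept), but the regex does not match it → eliminate
  (C) (0*10*)(0*10*0*10*)*: agrees with the DFA on every string of length ≤ 6
  (D) 1*(01*01*)*: on ε the DFA stays in A and rejects (A ∉ Accept), but the regex matches it → eliminate
Only (C) is consistent with the DFA.
(C) (0*10*)(0*10*0*10*)*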